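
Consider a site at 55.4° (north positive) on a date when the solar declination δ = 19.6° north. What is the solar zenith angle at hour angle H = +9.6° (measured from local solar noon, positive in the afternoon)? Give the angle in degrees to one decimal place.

36.5°

With φ = 55.4°, δ = 19.6°, H = 9.60°: sin φ sin δ = 0.2761, cos φ cos δ cos H = 0.5275, so cos θ_z = 0.8036.
θ_z = arccos(0.8036) = 36.52°.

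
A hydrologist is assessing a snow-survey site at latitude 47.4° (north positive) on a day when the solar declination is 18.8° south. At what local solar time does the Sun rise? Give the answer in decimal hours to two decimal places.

−tan φ tan δ = −(1.0875)(-0.3404) = 0.3702; H_s = arccos(0.3702) = 68.27°.
Sunrise is at 12 − H_s/15 = 12 − 4.551 = 7.449 h local solar time.

7.45 h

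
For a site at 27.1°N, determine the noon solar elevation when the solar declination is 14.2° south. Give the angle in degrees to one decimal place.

48.7°

At local solar noon the hour angle is zero, so the elevation is 90° − |φ − δ| = 90° − |27.1° − (-14.2°)| = 90° − 41.3° = 48.7°.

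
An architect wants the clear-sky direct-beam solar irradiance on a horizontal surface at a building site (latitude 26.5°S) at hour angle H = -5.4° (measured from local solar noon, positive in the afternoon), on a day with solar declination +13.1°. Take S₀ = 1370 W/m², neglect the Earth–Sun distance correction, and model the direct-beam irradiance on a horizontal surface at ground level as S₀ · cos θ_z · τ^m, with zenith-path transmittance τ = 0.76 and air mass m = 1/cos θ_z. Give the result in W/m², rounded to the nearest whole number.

734 W/m²

cos θ_z = sin φ sin δ + cos φ cos δ cos H = (-0.4462)(0.2267) + (0.8949)(0.9740)(0.9956) = 0.7666.
Air mass m = 1/cos θ_z = 1/0.7666 = 1.304; τ^m = 0.76^1.304 = 0.6992.
Surface direct beam = 1370 × 0.7666 × 0.6992 = 734.33 W/m².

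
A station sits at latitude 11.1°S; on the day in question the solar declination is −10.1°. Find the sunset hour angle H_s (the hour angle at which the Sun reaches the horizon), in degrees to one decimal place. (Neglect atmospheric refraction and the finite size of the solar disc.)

92.0°

cos H_s = −tan(-11.1°) · tan(-10.1°) = -0.0349, so H_s = arccos(-0.0349) = 92.00°.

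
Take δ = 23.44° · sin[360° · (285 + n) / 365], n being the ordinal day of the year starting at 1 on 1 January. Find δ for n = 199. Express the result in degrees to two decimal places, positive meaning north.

360 × (285 + 199) / 365 = 477.370°; sin(477.370°) = 0.8881.
δ = 23.44 × 0.8881 = 20.817° ≈ +20.82°.

+20.82°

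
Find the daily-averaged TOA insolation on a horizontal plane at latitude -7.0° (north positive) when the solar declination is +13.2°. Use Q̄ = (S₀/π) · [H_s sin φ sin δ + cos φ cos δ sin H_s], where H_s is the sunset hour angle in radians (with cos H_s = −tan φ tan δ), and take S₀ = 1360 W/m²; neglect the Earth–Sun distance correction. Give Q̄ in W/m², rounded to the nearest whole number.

cos H_s = −tan(-7.0°) · tan(13.2°) = 0.0288, so H_s = arccos(0.0288) = 88.35°. In radians, H_s = 1.5420.
H_s sin φ sin δ = 1.5420 × -0.1219 × 0.2284 = -0.0429.
cos φ cos δ sin H_s = 0.9925 × 0.9736 × 0.9996 = 0.9659.
Q̄ = (1360/π) × (-0.0429 + 0.9659) = 432.90 × 0.9230 = 399.57 W/m².

400 W/m²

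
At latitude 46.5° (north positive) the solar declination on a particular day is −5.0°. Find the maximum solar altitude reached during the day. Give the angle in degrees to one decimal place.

At local solar noon the hour angle is zero, so the elevation is 90° − |φ − δ| = 90° − |46.5° − (-5.0°)| = 90° − 51.5° = 38.5°.

38.5°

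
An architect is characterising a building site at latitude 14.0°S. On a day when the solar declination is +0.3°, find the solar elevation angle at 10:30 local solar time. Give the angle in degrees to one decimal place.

63.5°

Hour angle H = 15° × (10.5 − 12) = -22.50°.
cos θ_z = sin(-14.0°) sin(0.3°) + cos(-14.0°) cos(0.3°) cos(-22.50°) = -0.0013 + 0.8964 = 0.8951.
θ_z = arccos(0.8951) = 26.48°, so the elevation is 90° − 26.48° = 63.52°.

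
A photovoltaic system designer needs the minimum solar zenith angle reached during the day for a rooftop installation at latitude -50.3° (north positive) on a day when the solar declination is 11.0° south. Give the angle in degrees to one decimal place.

At local solar noon the hour angle is zero, so the zenith angle is |φ − δ| = |-50.3° − (-11.0°)| = 39.3°.

39.3°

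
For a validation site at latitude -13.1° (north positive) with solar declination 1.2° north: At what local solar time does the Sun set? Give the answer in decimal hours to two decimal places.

−tan φ tan δ = −(-0.2327)(0.0209) = 0.0049; H_s = arccos(0.0049) = 89.72°.
Sunset is at 12 + H_s/15 = 12 + 5.981 = 17.981 h local solar time.

17.98 h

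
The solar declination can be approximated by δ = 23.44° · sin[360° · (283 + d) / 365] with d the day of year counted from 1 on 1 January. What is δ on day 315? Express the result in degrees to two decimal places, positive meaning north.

360 × (283 + 315) / 365 = 589.808°; sin(589.808°) = -0.7639.
δ = 23.44 × -0.7639 = -17.906° ≈ -17.91°.

-17.91°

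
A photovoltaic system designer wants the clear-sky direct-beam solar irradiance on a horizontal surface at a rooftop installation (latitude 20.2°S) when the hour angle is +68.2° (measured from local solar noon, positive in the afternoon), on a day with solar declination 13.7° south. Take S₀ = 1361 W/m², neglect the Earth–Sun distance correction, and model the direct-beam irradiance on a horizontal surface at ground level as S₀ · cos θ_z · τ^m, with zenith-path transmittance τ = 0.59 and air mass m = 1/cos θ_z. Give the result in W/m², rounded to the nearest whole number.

cos θ_z = sin φ sin δ + cos φ cos δ cos H = (-0.3453)(-0.2368) + (0.9385)(0.9715)(0.3714) = 0.4204.
Air mass m = 1/cos θ_z = 1/0.4204 = 2.379; τ^m = 0.59^2.379 = 0.2850.
Surface direct beam = 1361 × 0.4204 × 0.2850 = 163.07 W/m².

163 W/m²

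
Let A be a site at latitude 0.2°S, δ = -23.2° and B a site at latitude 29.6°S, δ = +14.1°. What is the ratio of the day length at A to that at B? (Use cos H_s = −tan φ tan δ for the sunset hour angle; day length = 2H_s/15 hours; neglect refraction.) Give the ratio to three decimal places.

A: H_s = arccos(−tan -0.2° · tan -23.2°) = 90.09°, so 2H_s/15 = 12.0120 h.
B: H_s = arccos(−tan -29.6° · tan 14.1°) = 81.80°, so 2H_s/15 = 10.9067 h.
Ratio A/B = 12.0120 / 10.9067 = 1.1013.

1.101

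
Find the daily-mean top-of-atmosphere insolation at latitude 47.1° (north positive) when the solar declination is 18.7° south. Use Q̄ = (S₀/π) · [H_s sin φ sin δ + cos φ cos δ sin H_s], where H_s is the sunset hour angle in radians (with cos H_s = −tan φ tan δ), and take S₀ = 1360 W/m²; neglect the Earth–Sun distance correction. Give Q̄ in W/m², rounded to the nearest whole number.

138 W/m²

−tan φ tan δ = −(1.0761)(-0.3385) = 0.3643; H_s = arccos(0.3643) = 68.64°. In radians, H_s = 1.1980.
H_s sin φ sin δ = 1.1980 × 0.7325 × -0.3206 = -0.2813.
cos φ cos δ sin H_s = 0.6807 × 0.9472 × 0.9313 = 0.6005.
Q̄ = (1360/π) × (-0.2813 + 0.6005) = 432.90 × 0.3192 = 138.18 W/m².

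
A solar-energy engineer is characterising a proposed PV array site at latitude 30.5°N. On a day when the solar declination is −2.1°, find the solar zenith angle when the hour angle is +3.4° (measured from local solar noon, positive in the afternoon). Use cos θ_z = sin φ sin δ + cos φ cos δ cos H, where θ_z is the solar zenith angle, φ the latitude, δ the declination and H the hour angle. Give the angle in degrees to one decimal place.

32.8°

With φ = 30.5°, δ = -2.1°, H = 3.40°: sin φ sin δ = -0.0186, cos φ cos δ cos H = 0.8595, so cos θ_z = 0.8409.
θ_z = arccos(0.8409) = 32.76°.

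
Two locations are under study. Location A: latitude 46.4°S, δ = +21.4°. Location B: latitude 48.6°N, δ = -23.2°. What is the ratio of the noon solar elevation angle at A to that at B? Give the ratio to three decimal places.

1.220

A: 90° − |-46.4 − (21.4)| = 22.20°.
B: 90° − |48.6 − (-23.2)| = 18.20°.
Ratio A/B = 22.2000 / 18.2000 = 1.2198.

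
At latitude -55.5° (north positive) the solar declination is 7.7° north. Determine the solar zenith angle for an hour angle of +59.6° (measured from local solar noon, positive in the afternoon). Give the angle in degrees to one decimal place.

cos θ_z = sin φ sin δ + cos φ cos δ cos H = (-0.8241)(0.1340) + (0.5664)(0.9910)(0.5060) = 0.1736.
θ_z = arccos(0.1736) = 80.00°.

80.0°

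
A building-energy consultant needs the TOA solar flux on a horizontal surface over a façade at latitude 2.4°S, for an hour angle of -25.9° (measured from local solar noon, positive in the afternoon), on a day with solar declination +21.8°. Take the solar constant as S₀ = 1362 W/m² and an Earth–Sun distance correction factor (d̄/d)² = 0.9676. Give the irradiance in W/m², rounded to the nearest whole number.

1079 W/m²

With φ = -2.4°, δ = 21.8°, H = -25.90°: sin φ sin δ = -0.0156, cos φ cos δ cos H = 0.8345, so cos θ_z = 0.8189.
Top-of-atmosphere irradiance = S₀ (d̄/d)² cos θ_z = 1362 × 0.9676 × 0.8189 = 1079.20 W/m².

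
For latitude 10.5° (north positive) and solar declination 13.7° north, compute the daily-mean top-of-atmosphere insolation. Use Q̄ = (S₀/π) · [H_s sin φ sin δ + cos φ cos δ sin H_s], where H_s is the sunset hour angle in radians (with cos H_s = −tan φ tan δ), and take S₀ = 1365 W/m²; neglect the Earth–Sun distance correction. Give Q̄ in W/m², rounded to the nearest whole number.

The sunset hour angle satisfies cos H_s = −tan φ tan δ = -0.0452, giving H_s = 92.59°. In radians, H_s = 1.6160.
H_s sin φ sin δ = 1.6160 × 0.1822 × 0.2368 = 0.0697.
cos φ cos δ sin H_s = 0.9833 × 0.9715 × 0.9990 = 0.9543.
Q̄ = (1365/π) × (0.0697 + 0.9543) = 434.49 × 1.0240 = 444.92 W/m².

445 W/m²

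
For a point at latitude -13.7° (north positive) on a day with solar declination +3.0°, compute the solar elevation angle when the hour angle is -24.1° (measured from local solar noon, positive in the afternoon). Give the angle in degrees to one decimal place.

cos θ_z = sin φ sin δ + cos φ cos δ cos H = (-0.2368)(0.0523) + (0.9715)(0.9986)(0.9128) = 0.8732.
θ_z = arccos(0.8732) = 29.17°, so the elevation is 90° − 29.17° = 60.83°.

60.8°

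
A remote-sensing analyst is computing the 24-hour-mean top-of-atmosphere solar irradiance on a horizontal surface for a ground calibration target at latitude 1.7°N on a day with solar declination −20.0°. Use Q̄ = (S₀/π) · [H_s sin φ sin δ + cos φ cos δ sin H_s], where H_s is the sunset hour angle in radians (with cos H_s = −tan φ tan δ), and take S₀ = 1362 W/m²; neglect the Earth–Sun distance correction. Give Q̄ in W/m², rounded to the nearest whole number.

cos H_s = −tan(1.7°) · tan(-20.0°) = 0.0108, so H_s = arccos(0.0108) = 89.38°. In radians, H_s = 1.5600.
H_s sin φ sin δ = 1.5600 × 0.0297 × -0.3420 = -0.0158.
cos φ cos δ sin H_s = 0.9996 × 0.9397 × 0.9999 = 0.9392.
Q̄ = (1362/π) × (-0.0158 + 0.9392) = 433.54 × 0.9234 = 400.33 W/m².

400 W/m²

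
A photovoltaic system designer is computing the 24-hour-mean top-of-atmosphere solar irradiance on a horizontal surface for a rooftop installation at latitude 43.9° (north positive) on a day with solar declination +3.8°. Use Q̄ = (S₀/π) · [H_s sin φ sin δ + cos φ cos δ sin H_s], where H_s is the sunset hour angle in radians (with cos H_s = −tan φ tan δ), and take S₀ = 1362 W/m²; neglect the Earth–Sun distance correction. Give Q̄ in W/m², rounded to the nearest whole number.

The sunset hour angle satisfies cos H_s = −tan φ tan δ = -0.0639, giving H_s = 93.66°. In radians, H_s = 1.6347.
H_s sin φ sin δ = 1.6347 × 0.6934 × 0.0663 = 0.0752.
cos φ cos δ sin H_s = 0.7206 × 0.9978 × 0.9980 = 0.7176.
Q̄ = (1362/π) × (0.0752 + 0.7176) = 433.54 × 0.7928 = 343.71 W/m².

344 W/m²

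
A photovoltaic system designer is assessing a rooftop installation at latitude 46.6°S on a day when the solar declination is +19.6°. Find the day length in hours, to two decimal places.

The sunset hour angle satisfies cos H_s = −tan φ tan δ = 0.3765, giving H_s = 67.88°.
Day length = 2 H_s / 15° h⁻¹ = 135.76° / 15 = 9.051 h.

9.05 hours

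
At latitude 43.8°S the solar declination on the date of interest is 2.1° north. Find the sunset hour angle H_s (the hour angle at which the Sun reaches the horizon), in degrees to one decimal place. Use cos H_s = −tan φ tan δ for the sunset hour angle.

88.0°

The sunset hour angle satisfies cos H_s = −tan φ tan δ = 0.0352, giving H_s = 87.98°.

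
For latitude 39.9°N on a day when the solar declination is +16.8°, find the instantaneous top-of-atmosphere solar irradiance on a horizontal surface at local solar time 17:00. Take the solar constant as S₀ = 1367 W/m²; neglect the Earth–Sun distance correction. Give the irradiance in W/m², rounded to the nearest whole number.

Hour angle H = 15° × (17 − 12) = 75.00°.
cos θ_z = sin φ sin δ + cos φ cos δ cos H = (0.6414)(0.2890) + (0.7672)(0.9573)(0.2588) = 0.3754.
Top-of-atmosphere irradiance = S₀ cos θ_z = 1367 × 0.3754 = 513.17 W/m².

513 W/m²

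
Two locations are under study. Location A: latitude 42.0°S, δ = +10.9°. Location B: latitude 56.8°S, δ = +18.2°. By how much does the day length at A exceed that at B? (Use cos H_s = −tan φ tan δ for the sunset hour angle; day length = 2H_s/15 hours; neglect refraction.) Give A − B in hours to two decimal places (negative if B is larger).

A: H_s = arccos(−tan -42.0° · tan 10.9°) = 80.01°, so 2H_s/15 = 10.6680 h.
B: H_s = arccos(−tan -56.8° · tan 18.2°) = 59.84°, so 2H_s/15 = 7.9787 h.
A − B = 10.6680 − 7.9787 = 2.6893 h.

+2.69 h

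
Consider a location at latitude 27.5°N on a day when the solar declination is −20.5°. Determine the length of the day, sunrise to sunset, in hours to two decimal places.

10.50 hours

cos H_s = −tan(27.5°) · tan(-20.5°) = 0.1946, so H_s = arccos(0.1946) = 78.78°.
Day length = 2 H_s / 15° h⁻¹ = 157.56° / 15 = 10.504 h.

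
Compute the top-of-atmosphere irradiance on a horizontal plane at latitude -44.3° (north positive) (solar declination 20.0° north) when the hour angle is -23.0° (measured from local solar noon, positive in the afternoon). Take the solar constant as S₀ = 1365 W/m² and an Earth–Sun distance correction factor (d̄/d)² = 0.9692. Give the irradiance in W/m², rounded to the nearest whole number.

With φ = -44.3°, δ = 20.0°, H = -23.00°: sin φ sin δ = -0.2389, cos φ cos δ cos H = 0.6191, so cos θ_z = 0.3802.
Top-of-atmosphere irradiance = S₀ (d̄/d)² cos θ_z = 1365 × 0.9692 × 0.3802 = 502.99 W/m².

503 W/m²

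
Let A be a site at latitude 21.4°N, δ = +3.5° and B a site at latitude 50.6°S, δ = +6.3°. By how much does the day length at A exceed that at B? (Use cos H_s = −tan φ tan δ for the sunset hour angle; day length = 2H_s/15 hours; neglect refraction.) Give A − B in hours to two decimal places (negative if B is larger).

+1.21 h

A: H_s = arccos(−tan 21.4° · tan 3.5°) = 91.37°, so 2H_s/15 = 12.1827 h.
B: H_s = arccos(−tan -50.6° · tan 6.3°) = 82.28°, so 2H_s/15 = 10.9707 h.
A − B = 12.1827 − 10.9707 = 1.2120 h.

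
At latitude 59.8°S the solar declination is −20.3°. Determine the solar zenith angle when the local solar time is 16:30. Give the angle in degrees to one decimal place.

61.3°

Hour angle H = 15° × (16.5 − 12) = 67.50°.
cos θ_z = sin φ sin δ + cos φ cos δ cos H = (-0.8643)(-0.3469) + (0.5030)(0.9379)(0.3827) = 0.4804.
θ_z = arccos(0.4804) = 61.29°.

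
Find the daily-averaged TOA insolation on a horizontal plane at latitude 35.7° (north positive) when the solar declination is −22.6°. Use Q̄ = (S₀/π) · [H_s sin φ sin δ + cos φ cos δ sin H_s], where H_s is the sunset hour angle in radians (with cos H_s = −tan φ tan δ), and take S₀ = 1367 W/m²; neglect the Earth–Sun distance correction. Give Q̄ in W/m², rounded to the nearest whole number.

188 W/m²

−tan φ tan δ = −(0.7186)(-0.4163) = 0.2992; H_s = arccos(0.2992) = 72.59°. In radians, H_s = 1.2669.
H_s sin φ sin δ = 1.2669 × 0.5835 × -0.3843 = -0.2841.
cos φ cos δ sin H_s = 0.8121 × 0.9232 × 0.9542 = 0.7154.
Q̄ = (1367/π) × (-0.2841 + 0.7154) = 435.13 × 0.4313 = 187.67 W/m².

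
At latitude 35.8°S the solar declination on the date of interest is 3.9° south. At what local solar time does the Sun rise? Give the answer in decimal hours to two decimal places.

−tan φ tan δ = −(-0.7212)(-0.0682) = -0.0492; H_s = arccos(-0.0492) = 92.82°.
Sunrise is at 12 − H_s/15 = 12 − 6.188 = 5.812 h local solar time.

5.81 h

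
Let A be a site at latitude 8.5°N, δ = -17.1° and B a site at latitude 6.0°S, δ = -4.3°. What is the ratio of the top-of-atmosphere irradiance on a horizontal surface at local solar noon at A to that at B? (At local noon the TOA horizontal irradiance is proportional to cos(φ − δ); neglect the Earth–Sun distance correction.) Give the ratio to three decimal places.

0.902

A: cos θ_z = cos(8.5° − (-17.1°)) = 0.9018.
B: cos θ_z = cos(-6.0° − (-4.3°)) = 0.9996.
Ratio A/B = 0.9018 / 0.9996 = 0.9022.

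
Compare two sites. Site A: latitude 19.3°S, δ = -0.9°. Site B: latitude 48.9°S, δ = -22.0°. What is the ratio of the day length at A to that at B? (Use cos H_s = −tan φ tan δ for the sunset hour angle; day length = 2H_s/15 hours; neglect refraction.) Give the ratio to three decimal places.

A: H_s = arccos(−tan -19.3° · tan -0.9°) = 90.32°, so 2H_s/15 = 12.0427 h.
B: H_s = arccos(−tan -48.9° · tan -22.0°) = 117.59°, so 2H_s/15 = 15.6787 h.
Ratio A/B = 12.0427 / 15.6787 = 0.7681.

0.768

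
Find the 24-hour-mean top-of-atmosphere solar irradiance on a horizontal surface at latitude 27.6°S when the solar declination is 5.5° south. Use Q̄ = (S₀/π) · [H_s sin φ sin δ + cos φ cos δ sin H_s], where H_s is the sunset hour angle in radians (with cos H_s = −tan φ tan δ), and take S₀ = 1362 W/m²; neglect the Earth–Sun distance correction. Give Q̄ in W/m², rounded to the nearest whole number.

cos H_s = −tan(-27.6°) · tan(-5.5°) = -0.0503, so H_s = arccos(-0.0503) = 92.88°. In radians, H_s = 1.6211.
H_s sin φ sin δ = 1.6211 × -0.4633 × -0.0958 = 0.0720.
cos φ cos δ sin H_s = 0.8862 × 0.9954 × 0.9987 = 0.8810.
Q̄ = (1362/π) × (0.0720 + 0.8810) = 433.54 × 0.9530 = 413.16 W/m².

413 W/m²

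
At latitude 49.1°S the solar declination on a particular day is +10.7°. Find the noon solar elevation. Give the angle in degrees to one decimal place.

30.2°

At local solar noon the hour angle is zero, so the elevation is 90° − |φ − δ| = 90° − |-49.1° − (10.7°)| = 90° − 59.8° = 30.2°.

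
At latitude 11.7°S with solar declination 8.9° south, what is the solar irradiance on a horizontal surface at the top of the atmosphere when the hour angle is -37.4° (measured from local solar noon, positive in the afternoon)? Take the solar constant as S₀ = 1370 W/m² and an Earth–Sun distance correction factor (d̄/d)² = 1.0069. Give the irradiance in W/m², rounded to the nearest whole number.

1103 W/m²

cos θ_z = sin(-11.7°) sin(-8.9°) + cos(-11.7°) cos(-8.9°) cos(-37.40°) = 0.0314 + 0.7685 = 0.7999.
Top-of-atmosphere irradiance = S₀ (d̄/d)² cos θ_z = 1370 × 1.0069 × 0.7999 = 1103.42 W/m².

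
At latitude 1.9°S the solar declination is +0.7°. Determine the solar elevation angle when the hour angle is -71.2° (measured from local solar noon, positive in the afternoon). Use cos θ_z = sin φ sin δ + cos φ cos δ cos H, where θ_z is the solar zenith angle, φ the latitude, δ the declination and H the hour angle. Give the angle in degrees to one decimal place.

18.8°

cos θ_z = sin φ sin δ + cos φ cos δ cos H = (-0.0332)(0.0122) + (0.9995)(0.9999)(0.3223) = 0.3217.
θ_z = arccos(0.3217) = 71.23°, so the elevation is 90° − 71.23° = 18.77°.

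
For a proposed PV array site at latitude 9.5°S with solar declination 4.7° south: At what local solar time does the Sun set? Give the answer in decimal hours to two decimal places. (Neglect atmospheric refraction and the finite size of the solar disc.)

18.05 h

The sunset hour angle satisfies cos H_s = −tan φ tan δ = -0.0138, giving H_s = 90.79°.
Sunset is at 12 + H_s/15 = 12 + 6.053 = 18.053 h local solar time.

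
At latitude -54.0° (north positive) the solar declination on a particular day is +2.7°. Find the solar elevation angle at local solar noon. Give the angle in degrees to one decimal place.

At local solar noon the hour angle is zero, so the elevation is 90° − |φ − δ| = 90° − |-54.0° − (2.7°)| = 90° − 56.7° = 33.3°.

33.3°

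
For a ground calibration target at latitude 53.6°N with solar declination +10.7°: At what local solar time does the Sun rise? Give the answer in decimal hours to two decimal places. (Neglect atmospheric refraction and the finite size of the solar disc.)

5.01 h

The sunset hour angle satisfies cos H_s = −tan φ tan δ = -0.2563, giving H_s = 104.85°.
Sunrise is at 12 − H_s/15 = 12 − 6.990 = 5.010 h local solar time.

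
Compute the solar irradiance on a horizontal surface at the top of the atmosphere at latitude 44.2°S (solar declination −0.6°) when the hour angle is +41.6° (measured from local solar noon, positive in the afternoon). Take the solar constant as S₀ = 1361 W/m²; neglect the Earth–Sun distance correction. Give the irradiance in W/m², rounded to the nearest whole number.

740 W/m²

cos θ_z = sin(-44.2°) sin(-0.6°) + cos(-44.2°) cos(-0.6°) cos(41.60°) = 0.0073 + 0.5361 = 0.5434.
Top-of-atmosphere irradiance = S₀ cos θ_z = 1361 × 0.5434 = 739.57 W/m².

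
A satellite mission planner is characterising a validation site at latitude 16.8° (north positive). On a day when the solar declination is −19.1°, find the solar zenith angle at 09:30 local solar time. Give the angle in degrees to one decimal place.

Hour angle H = 15° × (9.5 − 12) = -37.50°.
cos θ_z = sin(16.8°) sin(-19.1°) + cos(16.8°) cos(-19.1°) cos(-37.50°) = -0.0946 + 0.7177 = 0.6231.
θ_z = arccos(0.6231) = 51.46°.

51.5°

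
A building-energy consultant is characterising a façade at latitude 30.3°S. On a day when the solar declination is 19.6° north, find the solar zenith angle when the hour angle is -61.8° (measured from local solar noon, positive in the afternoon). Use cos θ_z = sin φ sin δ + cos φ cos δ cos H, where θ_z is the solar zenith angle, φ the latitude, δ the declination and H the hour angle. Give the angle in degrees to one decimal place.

77.6°

cos θ_z = sin(-30.3°) sin(19.6°) + cos(-30.3°) cos(19.6°) cos(-61.80°) = -0.1692 + 0.3844 = 0.2152.
θ_z = arccos(0.2152) = 77.57°.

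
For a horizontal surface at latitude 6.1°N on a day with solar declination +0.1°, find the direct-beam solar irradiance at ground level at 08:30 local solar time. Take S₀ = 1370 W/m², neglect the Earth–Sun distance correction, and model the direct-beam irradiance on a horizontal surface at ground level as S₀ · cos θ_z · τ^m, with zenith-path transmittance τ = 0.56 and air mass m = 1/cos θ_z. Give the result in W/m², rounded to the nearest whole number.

Hour angle H = 15° × (8.5 − 12) = -52.50°.
With φ = 6.1°, δ = 0.1°, H = -52.50°: sin φ sin δ = 0.0002, cos φ cos δ cos H = 0.6053, so cos θ_z = 0.6055.
Air mass m = 1/cos θ_z = 1/0.6055 = 1.652; τ^m = 0.56^1.652 = 0.3837.
Surface direct beam = 1370 × 0.6055 × 0.3837 = 318.29 W/m².

318 W/m²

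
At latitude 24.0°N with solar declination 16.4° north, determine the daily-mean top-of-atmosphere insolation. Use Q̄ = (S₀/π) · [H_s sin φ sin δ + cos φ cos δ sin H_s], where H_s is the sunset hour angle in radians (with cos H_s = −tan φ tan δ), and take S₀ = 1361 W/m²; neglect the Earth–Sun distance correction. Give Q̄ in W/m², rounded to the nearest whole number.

The sunset hour angle satisfies cos H_s = −tan φ tan δ = -0.1310, giving H_s = 97.53°. In radians, H_s = 1.7022.
H_s sin φ sin δ = 1.7022 × 0.4067 × 0.2823 = 0.1954.
cos φ cos δ sin H_s = 0.9135 × 0.9593 × 0.9914 = 0.8688.
Q̄ = (1361/π) × (0.1954 + 0.8688) = 433.22 × 1.0642 = 461.03 W/m².

461 W/m²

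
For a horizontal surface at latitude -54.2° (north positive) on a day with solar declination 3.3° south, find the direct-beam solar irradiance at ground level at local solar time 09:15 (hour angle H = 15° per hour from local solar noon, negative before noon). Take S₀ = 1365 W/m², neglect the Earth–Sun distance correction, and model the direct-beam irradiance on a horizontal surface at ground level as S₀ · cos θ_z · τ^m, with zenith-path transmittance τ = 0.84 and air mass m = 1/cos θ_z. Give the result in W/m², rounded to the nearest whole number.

Hour angle H = 15° × (9.25 − 12) = -41.25°.
cos θ_z = sin(-54.2°) sin(-3.3°) + cos(-54.2°) cos(-3.3°) cos(-41.25°) = 0.0467 + 0.4391 = 0.4858.
Air mass m = 1/cos θ_z = 1/0.4858 = 2.058; τ^m = 0.84^2.058 = 0.6985.
Surface direct beam = 1365 × 0.4858 × 0.6985 = 463.19 W/m².

463 W/m²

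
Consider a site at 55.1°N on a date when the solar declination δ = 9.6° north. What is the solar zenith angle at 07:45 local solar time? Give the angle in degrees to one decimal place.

Hour angle H = 15° × (7.75 − 12) = -63.75°.
With φ = 55.1°, δ = 9.6°, H = -63.75°: sin φ sin δ = 0.1368, cos φ cos δ cos H = 0.2495, so cos θ_z = 0.3863.
θ_z = arccos(0.3863) = 67.28°.

67.3°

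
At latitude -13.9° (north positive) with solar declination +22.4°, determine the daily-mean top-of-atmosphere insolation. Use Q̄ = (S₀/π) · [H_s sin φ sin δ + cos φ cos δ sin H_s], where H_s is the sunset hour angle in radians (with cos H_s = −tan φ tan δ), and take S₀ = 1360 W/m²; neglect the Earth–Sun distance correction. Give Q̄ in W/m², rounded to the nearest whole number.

328 W/m²

cos H_s = −tan(-13.9°) · tan(22.4°) = 0.1020, so H_s = arccos(0.1020) = 84.15°. In radians, H_s = 1.4687.
H_s sin φ sin δ = 1.4687 × -0.2402 × 0.3811 = -0.1344.
cos φ cos δ sin H_s = 0.9707 × 0.9245 × 0.9948 = 0.8927.
Q̄ = (1360/π) × (-0.1344 + 0.8927) = 432.90 × 0.7583 = 328.27 W/m².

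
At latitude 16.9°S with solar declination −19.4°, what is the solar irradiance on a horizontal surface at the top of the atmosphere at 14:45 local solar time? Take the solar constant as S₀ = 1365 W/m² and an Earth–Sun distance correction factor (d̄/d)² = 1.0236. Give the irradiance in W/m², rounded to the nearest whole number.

1083 W/m²

Hour angle H = 15° × (14.75 − 12) = 41.25°.
cos θ_z = sin(-16.9°) sin(-19.4°) + cos(-16.9°) cos(-19.4°) cos(41.25°) = 0.0966 + 0.6785 = 0.7751.
Top-of-atmosphere irradiance = S₀ (d̄/d)² cos θ_z = 1365 × 1.0236 × 0.7751 = 1082.98 W/m².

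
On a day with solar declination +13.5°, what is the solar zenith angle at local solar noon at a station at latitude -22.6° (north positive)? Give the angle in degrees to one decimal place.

36.1°

At local solar noon the hour angle is zero, so the zenith angle is |φ − δ| = |-22.6° − (13.5°)| = 36.1°.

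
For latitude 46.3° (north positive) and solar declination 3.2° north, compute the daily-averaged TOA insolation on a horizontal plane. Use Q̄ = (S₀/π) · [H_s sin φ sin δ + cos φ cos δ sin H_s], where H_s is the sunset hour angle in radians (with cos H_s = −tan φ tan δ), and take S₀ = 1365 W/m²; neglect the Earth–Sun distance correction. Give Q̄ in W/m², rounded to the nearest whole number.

The sunset hour angle satisfies cos H_s = −tan φ tan δ = -0.0585, giving H_s = 93.35°. In radians, H_s = 1.6293.
H_s sin φ sin δ = 1.6293 × 0.7230 × 0.0558 = 0.0657.
cos φ cos δ sin H_s = 0.6909 × 0.9984 × 0.9983 = 0.6886.
Q̄ = (1365/π) × (0.0657 + 0.6886) = 434.49 × 0.7543 = 327.74 W/m².

328 W/m²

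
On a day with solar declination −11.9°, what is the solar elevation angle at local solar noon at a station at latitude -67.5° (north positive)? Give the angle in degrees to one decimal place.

At local solar noon the hour angle is zero, so the elevation is 90° − |φ − δ| = 90° − |-67.5° − (-11.9°)| = 90° − 55.6° = 34.4°.

34.4°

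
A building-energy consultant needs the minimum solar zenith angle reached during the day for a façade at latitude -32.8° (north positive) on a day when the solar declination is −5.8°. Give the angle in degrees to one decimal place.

27.0°

At local solar noon the hour angle is zero, so the zenith angle is |φ − δ| = |-32.8° − (-5.8°)| = 27.0°.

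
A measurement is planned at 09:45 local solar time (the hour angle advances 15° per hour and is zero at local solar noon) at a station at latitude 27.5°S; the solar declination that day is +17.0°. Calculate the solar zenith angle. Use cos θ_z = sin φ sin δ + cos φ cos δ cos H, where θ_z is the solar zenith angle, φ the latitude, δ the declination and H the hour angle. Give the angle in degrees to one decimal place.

55.2°

Hour angle H = 15° × (9.75 − 12) = -33.75°.
cos θ_z = sin(-27.5°) sin(17.0°) + cos(-27.5°) cos(17.0°) cos(-33.75°) = -0.1350 + 0.7053 = 0.5703.
θ_z = arccos(0.5703) = 55.23°.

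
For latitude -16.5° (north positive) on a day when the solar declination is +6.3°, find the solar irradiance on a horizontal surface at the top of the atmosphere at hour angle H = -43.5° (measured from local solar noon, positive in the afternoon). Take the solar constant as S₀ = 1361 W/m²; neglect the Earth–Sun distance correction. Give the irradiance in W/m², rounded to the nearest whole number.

With φ = -16.5°, δ = 6.3°, H = -43.50°: sin φ sin δ = -0.0312, cos φ cos δ cos H = 0.6913, so cos θ_z = 0.6601.
Top-of-atmosphere irradiance = S₀ cos θ_z = 1361 × 0.6601 = 898.40 W/m².

898 W/m²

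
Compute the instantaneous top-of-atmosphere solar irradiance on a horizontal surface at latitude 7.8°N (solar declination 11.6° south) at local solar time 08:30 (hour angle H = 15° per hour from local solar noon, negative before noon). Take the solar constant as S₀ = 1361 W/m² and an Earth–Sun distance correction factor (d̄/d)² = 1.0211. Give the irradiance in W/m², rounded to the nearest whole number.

783 W/m²

Hour angle H = 15° × (8.5 − 12) = -52.50°.
With φ = 7.8°, δ = -11.6°, H = -52.50°: sin φ sin δ = -0.0273, cos φ cos δ cos H = 0.5908, so cos θ_z = 0.5635.
Top-of-atmosphere irradiance = S₀ (d̄/d)² cos θ_z = 1361 × 1.0211 × 0.5635 = 783.11 W/m².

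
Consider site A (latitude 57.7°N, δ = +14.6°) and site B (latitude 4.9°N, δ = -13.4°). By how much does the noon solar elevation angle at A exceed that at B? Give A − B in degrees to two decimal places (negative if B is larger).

A: 90° − |57.7 − (14.6)| = 46.90°.
B: 90° − |4.9 − (-13.4)| = 71.70°.
A − B = 46.90 − 71.70 = -24.80°.

-24.80°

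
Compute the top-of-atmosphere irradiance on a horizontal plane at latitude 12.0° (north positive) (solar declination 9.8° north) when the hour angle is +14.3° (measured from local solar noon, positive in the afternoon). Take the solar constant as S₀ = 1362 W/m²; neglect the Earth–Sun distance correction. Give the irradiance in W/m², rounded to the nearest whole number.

1320 W/m²

cos θ_z = sin(12.0°) sin(9.8°) + cos(12.0°) cos(9.8°) cos(14.30°) = 0.0354 + 0.9340 = 0.9694.
Top-of-atmosphere irradiance = S₀ cos θ_z = 1362 × 0.9694 = 1320.32 W/m².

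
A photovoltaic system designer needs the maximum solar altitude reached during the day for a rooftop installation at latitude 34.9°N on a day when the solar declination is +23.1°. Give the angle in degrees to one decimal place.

At local solar noon the hour angle is zero, so the elevation is 90° − |φ − δ| = 90° − |34.9° − (23.1°)| = 90° − 11.8° = 78.2°.

78.2°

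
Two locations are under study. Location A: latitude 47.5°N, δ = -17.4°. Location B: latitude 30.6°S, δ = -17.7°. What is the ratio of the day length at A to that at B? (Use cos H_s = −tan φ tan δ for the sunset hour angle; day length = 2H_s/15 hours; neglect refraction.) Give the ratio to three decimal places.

A: H_s = arccos(−tan 47.5° · tan -17.4°) = 70.00°, so 2H_s/15 = 9.3333 h.
B: H_s = arccos(−tan -30.6° · tan -17.7°) = 100.88°, so 2H_s/15 = 13.4507 h.
Ratio A/B = 9.3333 / 13.4507 = 0.6939.

0.694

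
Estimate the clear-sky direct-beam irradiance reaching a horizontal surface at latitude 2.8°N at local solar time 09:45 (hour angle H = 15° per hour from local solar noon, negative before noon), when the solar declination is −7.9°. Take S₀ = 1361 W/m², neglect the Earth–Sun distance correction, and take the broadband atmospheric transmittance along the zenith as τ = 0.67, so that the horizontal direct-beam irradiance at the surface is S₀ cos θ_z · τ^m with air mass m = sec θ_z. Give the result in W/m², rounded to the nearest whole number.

680 W/m²

Hour angle H = 15° × (9.75 − 12) = -33.75°.
With φ = 2.8°, δ = -7.9°, H = -33.75°: sin φ sin δ = -0.0067, cos φ cos δ cos H = 0.8226, so cos θ_z = 0.8159.
Air mass m = 1/cos θ_z = 1/0.8159 = 1.226; τ^m = 0.67^1.226 = 0.6120.
Surface direct beam = 1361 × 0.8159 × 0.6120 = 679.59 W/m².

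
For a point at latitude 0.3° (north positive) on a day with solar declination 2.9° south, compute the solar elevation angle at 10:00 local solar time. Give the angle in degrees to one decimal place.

59.8°

Hour angle H = 15° × (10 − 12) = -30.00°.
With φ = 0.3°, δ = -2.9°, H = -30.00°: sin φ sin δ = -0.0003, cos φ cos δ cos H = 0.8649, so cos θ_z = 0.8646.
θ_z = arccos(0.8646) = 30.16°, so the elevation is 90° − 30.16° = 59.84°.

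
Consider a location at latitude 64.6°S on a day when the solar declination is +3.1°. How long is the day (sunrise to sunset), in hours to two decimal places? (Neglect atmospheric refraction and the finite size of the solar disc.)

11.13 hours

cos H_s = −tan(-64.6°) · tan(3.1°) = 0.1141, so H_s = arccos(0.1141) = 83.45°.
Day length = 2 H_s / 15° h⁻¹ = 166.90° / 15 = 11.127 h.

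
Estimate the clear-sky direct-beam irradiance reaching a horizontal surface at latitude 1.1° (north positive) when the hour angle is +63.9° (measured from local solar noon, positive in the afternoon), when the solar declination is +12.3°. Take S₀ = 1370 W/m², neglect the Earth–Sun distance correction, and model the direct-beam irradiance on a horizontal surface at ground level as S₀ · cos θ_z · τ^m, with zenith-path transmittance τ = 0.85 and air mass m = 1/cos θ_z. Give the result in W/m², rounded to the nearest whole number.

cos θ_z = sin φ sin δ + cos φ cos δ cos H = (0.0192)(0.2130) + (0.9998)(0.9770)(0.4399) = 0.4338.
Air mass m = 1/cos θ_z = 1/0.4338 = 2.305; τ^m = 0.85^2.305 = 0.6876.
Surface direct beam = 1370 × 0.4338 × 0.6876 = 408.64 W/m².

409 W/m²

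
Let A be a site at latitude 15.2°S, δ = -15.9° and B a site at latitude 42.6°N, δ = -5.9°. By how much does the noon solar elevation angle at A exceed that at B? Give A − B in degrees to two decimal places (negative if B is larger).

A: 90° − |-15.2 − (-15.9)| = 89.30°.
B: 90° − |42.6 − (-5.9)| = 41.50°.
A − B = 89.30 − 41.50 = 47.80°.

+47.80°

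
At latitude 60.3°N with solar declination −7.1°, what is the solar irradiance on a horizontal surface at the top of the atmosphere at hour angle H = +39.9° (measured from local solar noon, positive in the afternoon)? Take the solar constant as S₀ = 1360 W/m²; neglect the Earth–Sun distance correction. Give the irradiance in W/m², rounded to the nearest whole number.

367 W/m²

cos θ_z = sin φ sin δ + cos φ cos δ cos H = (0.8686)(-0.1236) + (0.4955)(0.9923)(0.7672) = 0.2699.
Top-of-atmosphere irradiance = S₀ cos θ_z = 1360 × 0.2699 = 367.06 W/m².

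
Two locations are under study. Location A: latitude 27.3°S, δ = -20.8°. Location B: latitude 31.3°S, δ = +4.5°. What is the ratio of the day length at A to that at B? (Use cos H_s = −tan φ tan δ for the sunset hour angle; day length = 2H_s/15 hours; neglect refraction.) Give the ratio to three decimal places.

A: H_s = arccos(−tan -27.3° · tan -20.8°) = 101.31°, so 2H_s/15 = 13.5080 h.
B: H_s = arccos(−tan -31.3° · tan 4.5°) = 87.26°, so 2H_s/15 = 11.6347 h.
Ratio A/B = 13.5080 / 11.6347 = 1.1610.

1.161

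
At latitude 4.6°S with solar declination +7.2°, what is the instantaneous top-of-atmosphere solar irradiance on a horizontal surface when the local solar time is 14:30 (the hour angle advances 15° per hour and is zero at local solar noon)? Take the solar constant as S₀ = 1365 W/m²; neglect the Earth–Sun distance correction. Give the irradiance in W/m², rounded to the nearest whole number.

Hour angle H = 15° × (14.5 − 12) = 37.50°.
cos θ_z = sin(-4.6°) sin(7.2°) + cos(-4.6°) cos(7.2°) cos(37.50°) = -0.0101 + 0.7846 = 0.7745.
Top-of-atmosphere irradiance = S₀ cos θ_z = 1365 × 0.7745 = 1057.19 W/m².

1057 W/m²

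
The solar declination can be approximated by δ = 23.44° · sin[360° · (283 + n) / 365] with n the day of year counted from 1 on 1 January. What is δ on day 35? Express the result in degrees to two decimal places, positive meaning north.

-16.96°

360 × (283 + 35) / 365 = 313.644°; sin(313.644°) = -0.7236.
δ = 23.44 × -0.7236 = -16.961° ≈ -16.96°.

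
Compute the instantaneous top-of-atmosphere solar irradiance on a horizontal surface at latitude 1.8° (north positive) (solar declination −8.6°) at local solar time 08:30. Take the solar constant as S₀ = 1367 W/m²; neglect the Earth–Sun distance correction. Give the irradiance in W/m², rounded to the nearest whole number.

Hour angle H = 15° × (8.5 − 12) = -52.50°.
cos θ_z = sin φ sin δ + cos φ cos δ cos H = (0.0314)(-0.1495) + (0.9995)(0.9888)(0.6088) = 0.5970.
Top-of-atmosphere irradiance = S₀ cos θ_z = 1367 × 0.5970 = 816.10 W/m².

816 W/m²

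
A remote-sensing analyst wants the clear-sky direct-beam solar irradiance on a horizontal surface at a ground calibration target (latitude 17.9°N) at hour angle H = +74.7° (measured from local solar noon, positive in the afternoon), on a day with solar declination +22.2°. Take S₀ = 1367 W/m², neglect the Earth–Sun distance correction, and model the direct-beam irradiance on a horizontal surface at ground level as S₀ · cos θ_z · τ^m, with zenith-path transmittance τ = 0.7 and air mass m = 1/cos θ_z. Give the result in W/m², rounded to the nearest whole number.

cos θ_z = sin(17.9°) sin(22.2°) + cos(17.9°) cos(22.2°) cos(74.70°) = 0.1161 + 0.2325 = 0.3486.
Air mass m = 1/cos θ_z = 1/0.3486 = 2.869; τ^m = 0.7^2.869 = 0.3594.
Surface direct beam = 1367 × 0.3486 × 0.3594 = 171.27 W/m².

171 W/m²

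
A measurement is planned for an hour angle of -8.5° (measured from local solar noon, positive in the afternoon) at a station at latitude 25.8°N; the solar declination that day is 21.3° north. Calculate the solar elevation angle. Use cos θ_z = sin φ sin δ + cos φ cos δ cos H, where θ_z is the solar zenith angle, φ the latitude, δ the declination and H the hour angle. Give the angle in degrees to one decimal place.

cos θ_z = sin φ sin δ + cos φ cos δ cos H = (0.4352)(0.3633) + (0.9003)(0.9317)(0.9890) = 0.9877.
θ_z = arccos(0.9877) = 9.00°, so the elevation is 90° − 9.00° = 81.00°.

81.0°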